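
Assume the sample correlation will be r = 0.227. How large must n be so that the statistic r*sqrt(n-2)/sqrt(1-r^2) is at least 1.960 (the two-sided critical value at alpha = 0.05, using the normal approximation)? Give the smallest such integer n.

73

r√(n−2)/√(1−r²) ≥ 1.960  ⇔  n−2 ≥ (1.960)²·(1−r²)/r²
(1−r²)/r² = (1−0.051529)/0.051529 = 18.4065
n ≥ 2 + 3.8416·18.4065 = 2 + 70.7104 = 72.7104
⌈72.7104⌉ = 73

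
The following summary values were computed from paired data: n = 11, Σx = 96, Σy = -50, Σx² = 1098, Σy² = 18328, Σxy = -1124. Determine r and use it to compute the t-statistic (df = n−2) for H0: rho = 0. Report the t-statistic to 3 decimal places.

-1.002

S_xy = nΣxy − ΣxΣy = 11·(-1124) − 96·(-50) = -12364 − (-4800) = -7564
S_xx = nΣx² − (Σx)² = 11·1098 − 96² = 12078 − 9216 = 2862
S_yy = nΣy² − (Σy)² = 11·18328 − (-50)² = 201608 − 2500 = 199108
r = S_xy / √(S_xx·S_yy) = -7564 / √(2862·199108) = -7564 / √569847096 = -7564 / 23871.4703 = -0.3169
t = r·√(n−2)/√(1−r²) = -0.3169·√9 / √(1−0.100426) = -0.950700 / 0.948459 = -1.002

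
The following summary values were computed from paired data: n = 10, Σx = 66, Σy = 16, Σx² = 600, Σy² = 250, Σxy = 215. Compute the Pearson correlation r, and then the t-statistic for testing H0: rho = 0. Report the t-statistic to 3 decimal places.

S_xy = nΣxy − ΣxΣy = 10·215 − 66·16 = 2150 − 1056 = 1094
S_xx = nΣx² − (Σx)² = 10·600 − 66² = 6000 − 4356 = 1644
S_yy = nΣy² − (Σy)² = 10·250 − 16² = 2500 − 256 = 2244
r = S_xy / √(S_xx·S_yy) = 1094 / √(1644·2244) = 1094 / √3689136 = 1094 / 1920.7124 = 0.5696
t = r·√(n−2)/√(1−r²) = 0.5696·√8 / √(1−0.324444) = 1.611072 / 0.821922 = 1.960

1.960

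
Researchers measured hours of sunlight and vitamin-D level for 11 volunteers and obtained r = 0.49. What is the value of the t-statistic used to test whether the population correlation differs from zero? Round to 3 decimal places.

1 − r² = 1 − 0.2401 = 0.7599;  √(1−r²) = 0.871722
√(n−2) = √9 = 3.000000
t = r·√(n−2)/√(1−r²) = 0.49 · 3.000000 / 0.871722 = 1.686

1.686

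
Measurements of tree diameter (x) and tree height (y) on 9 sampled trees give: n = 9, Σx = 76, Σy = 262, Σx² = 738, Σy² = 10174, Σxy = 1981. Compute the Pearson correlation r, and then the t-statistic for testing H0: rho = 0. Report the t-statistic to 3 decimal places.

-1.399

S_xy = nΣxy − ΣxΣy = 9·1981 − 76·262 = 17829 − 19912 = -2083
S_xx = nΣx² − (Σx)² = 9·738 − 76² = 6642 − 5776 = 866
S_yy = nΣy² − (Σy)² = 9·10174 − 262² = 91566 − 68644 = 22922
r = S_xy / √(S_xx·S_yy) = -2083 / √(866·22922) = -2083 / √19850452 = -2083 / 4455.3846 = -0.4675
t = r·√(n−2)/√(1−r²) = -0.4675·√7 / √(1−0.218556) = -1.236889 / 0.883993 = -1.399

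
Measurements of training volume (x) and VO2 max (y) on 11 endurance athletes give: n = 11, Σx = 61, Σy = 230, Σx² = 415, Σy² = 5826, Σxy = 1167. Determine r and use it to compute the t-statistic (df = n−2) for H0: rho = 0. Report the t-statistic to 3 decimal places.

-1.264

Numerator: nΣxy − (Σx)(Σy) = 11·1167 − (61)(230) = -1193
Denominator: √[(nΣx²−(Σx)²)(nΣy²−(Σy)²)]
  nΣx²−(Σx)² = 11·415 − 3721 = 844;  nΣy²−(Σy)² = 11·5826 − 52900 = 11186
  √(844·11186) = √9440984 = 3072.6184
r = -1193 / 3072.6184 = -0.3883
t = r·√(n−2)/√(1−r²) = -0.3883·√9 / √(1−0.150777) = -1.164900 / 0.921533 = -1.264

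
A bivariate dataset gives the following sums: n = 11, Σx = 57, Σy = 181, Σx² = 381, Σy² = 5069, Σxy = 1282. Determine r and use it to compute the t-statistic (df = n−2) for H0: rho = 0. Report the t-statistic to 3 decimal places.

4.192

Numerator: nΣxy − (Σx)(Σy) = 11·1282 − (57)(181) = 3785
Denominator: √[(nΣx²−(Σx)²)(nΣy²−(Σy)²)]
  nΣx²−(Σx)² = 11·381 − 3249 = 942;  nΣy²−(Σy)² = 11·5069 − 32761 = 22998
  √(942·22998) = √21664116 = 4654.4727
r = 3785 / 4654.4727 = 0.8132
t = r·√(n−2)/√(1−r²) = 0.8132·√9 / √(1−0.661294) = 2.439600 / 0.581985 = 4.192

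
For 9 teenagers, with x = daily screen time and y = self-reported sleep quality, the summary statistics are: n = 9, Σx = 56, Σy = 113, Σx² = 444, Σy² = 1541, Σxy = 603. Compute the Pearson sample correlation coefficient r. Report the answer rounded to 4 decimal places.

-0.9264

Numerator: nΣxy − (Σx)(Σy) = 9·603 − (56)(113) = -901
Denominator: √[(nΣx²−(Σx)²)(nΣy²−(Σy)²)]
  nΣx²−(Σx)² = 9·444 − 3136 = 860;  nΣy²−(Σy)² = 9·1541 − 12769 = 1100
  √(860·1100) = √946000 = 972.6253
r = -901 / 972.6253 = -0.9264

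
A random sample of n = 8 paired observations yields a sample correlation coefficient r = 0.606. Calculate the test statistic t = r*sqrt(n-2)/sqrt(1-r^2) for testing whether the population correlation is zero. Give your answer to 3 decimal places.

1 − r² = 1 − 0.367236 = 0.632764;  √(1−r²) = 0.795465
√(n−2) = √6 = 2.449490
t = r·√(n−2)/√(1−r²) = 0.606 · 2.449490 / 0.795465 = 1.866

1.866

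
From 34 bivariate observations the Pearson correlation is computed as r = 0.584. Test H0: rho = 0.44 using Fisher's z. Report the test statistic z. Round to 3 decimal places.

Fisher z: atanh(0.584) = 0.668512, atanh(0.44) = 0.472231
z = (z_r − z_0)·√(n−3) = (0.668512 − 0.472231)·√31 = 0.196281 · 5.567764 = 1.093

1.093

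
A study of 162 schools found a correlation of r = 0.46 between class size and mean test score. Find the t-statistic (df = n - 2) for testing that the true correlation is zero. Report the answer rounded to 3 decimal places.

t = r·√(n−2) / √(1−r²) with r = 0.46, n = 162
  = 0.46·√160 / √(1 − 0.2116)
  = 0.46·12.649111 / 0.887919
  = 5.818591 / 0.887919 = 6.553

6.553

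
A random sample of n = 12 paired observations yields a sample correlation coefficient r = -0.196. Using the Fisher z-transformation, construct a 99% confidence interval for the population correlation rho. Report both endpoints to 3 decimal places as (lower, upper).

(-0.785, 0.578)

z_r = atanh(-0.196) = -0.198569;  SE = 1/√(n−3) = 1/√9 = 0.333333
z-limits: -0.198569 ± 2.576·0.333333 = -0.198569 ± 0.858666 = [-1.057235, 0.660097]
ρ-limits: (tanh -1.057235, tanh 0.660097) = (-0.785, 0.578)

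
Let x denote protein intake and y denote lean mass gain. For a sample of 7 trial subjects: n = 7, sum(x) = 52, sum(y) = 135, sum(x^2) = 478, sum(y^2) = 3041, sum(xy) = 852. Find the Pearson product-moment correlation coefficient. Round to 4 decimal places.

-0.7532

Numerator: nΣxy − (Σx)(Σy) = 7·852 − (52)(135) = -1056
Denominator: √[(nΣx²−(Σx)²)(nΣy²−(Σy)²)]
  nΣx²−(Σx)² = 7·478 − 2704 = 642;  nΣy²−(Σy)² = 7·3041 − 18225 = 3062
  √(642·3062) = √1965804 = 1402.0713
r = -1056 / 1402.0713 = -0.7532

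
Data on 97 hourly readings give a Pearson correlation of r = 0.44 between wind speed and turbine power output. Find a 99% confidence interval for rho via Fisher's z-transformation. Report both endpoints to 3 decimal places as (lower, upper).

Fisher z: z_r = atanh(r) = ½·ln((1+0.44)/(1−0.44)) = 0.472231
SE(z) = 1/√(n−3) = 1/√94 = 0.103142
99% ⇒ z* = 2.576; margin = 2.576·0.103142 = 0.265694
CI on z-scale: (0.206537, 0.737925)
Back-transform: tanh(0.206537) = 0.203649, tanh(0.737925) = 0.627890

(0.204, 0.628)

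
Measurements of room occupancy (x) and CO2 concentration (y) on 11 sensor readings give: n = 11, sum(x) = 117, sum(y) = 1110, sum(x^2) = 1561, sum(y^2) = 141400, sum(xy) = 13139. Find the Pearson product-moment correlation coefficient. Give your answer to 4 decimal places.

0.4369

S_xy = nΣxy − ΣxΣy = 11·13139 − 117·1110 = 144529 − 129870 = 14659
S_xx = nΣx² − (Σx)² = 11·1561 − 117² = 17171 − 13689 = 3482
S_yy = nΣy² − (Σy)² = 11·141400 − 1110² = 1555400 − 1232100 = 323300
r = S_xy / √(S_xx·S_yy) = 14659 / √(3482·323300) = 14659 / √1125730600 = 14659 / 33551.9090 = 0.4369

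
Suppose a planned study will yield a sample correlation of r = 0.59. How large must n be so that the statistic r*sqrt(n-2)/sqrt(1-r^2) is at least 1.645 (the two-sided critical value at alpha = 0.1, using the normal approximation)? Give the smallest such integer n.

8

r√(n−2)/√(1−r²) ≥ 1.645  ⇔  n−2 ≥ (1.645)²·(1−r²)/r²
(1−r²)/r² = (1−0.3481)/0.3481 = 1.8727
n ≥ 2 + 2.706025·1.8727 = 2 + 5.0676 = 7.0676
⌈7.0676⌉ = 8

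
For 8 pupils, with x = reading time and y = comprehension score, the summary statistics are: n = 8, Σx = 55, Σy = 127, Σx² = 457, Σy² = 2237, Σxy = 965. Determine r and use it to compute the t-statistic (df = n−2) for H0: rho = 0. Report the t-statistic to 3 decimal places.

Numerator: nΣxy − (Σx)(Σy) = 8·965 − (55)(127) = 735
Denominator: √[(nΣx²−(Σx)²)(nΣy²−(Σy)²)]
  nΣx²−(Σx)² = 8·457 − 3025 = 631;  nΣy²−(Σy)² = 8·2237 − 16129 = 1767
  √(631·1767) = √1114977 = 1055.9247
r = 735 / 1055.9247 = 0.6961
t = r·√(n−2)/√(1−r²) = 0.6961·√6 / √(1−0.484555) = 1.705090 / 0.717945 = 2.375

2.375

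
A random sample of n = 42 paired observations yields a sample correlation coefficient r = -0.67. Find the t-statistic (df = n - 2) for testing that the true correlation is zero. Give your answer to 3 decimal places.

-5.708

t = r·√(n−2) / √(1−r²) with r = -0.67, n = 42
  = -0.67·√40 / √(1 − 0.4489)
  = -0.67·6.324555 / 0.742361
  = -4.237452 / 0.742361 = -5.708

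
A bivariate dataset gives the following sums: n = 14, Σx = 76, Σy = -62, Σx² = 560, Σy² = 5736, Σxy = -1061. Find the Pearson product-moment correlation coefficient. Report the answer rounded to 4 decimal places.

-0.8073

Numerator: nΣxy − (Σx)(Σy) = 14·(-1061) − (76)(-62) = -10142
Denominator: √[(nΣx²−(Σx)²)(nΣy²−(Σy)²)]
  nΣx²−(Σx)² = 14·560 − 5776 = 2064;  nΣy²−(Σy)² = 14·5736 − 3844 = 76460
  √(2064·76460) = √157813440 = 12562.3819
r = -10142 / 12562.3819 = -0.8073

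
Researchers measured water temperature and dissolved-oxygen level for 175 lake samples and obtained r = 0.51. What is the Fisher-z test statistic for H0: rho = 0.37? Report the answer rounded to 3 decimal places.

2.286

z_r = atanh(0.51) = 0.562730,  z_0 = atanh(0.37) = 0.388423
SE = 1/√(n−3) = 1/√172 = 0.076249
z = (z_r − z_0)/SE = (0.562730 − 0.388423) / 0.076249 = 0.174307 / 0.076249 = 2.286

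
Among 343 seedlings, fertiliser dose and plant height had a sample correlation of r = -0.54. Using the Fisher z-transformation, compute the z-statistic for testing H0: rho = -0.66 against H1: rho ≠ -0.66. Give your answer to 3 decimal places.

3.479

z_r = atanh(-0.54) = -0.604156,  z_0 = atanh(-0.66) = -0.792814
SE = 1/√(n−3) = 1/√340 = 0.054233
z = (z_r − z_0)/SE = (-0.604156 − (-0.792814)) / 0.054233 = 0.188658 / 0.054233 = 3.479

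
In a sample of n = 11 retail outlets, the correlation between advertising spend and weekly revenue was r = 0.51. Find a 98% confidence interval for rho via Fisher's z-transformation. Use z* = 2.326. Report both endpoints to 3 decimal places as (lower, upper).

z_r = atanh(0.51) = 0.562730;  SE = 1/√(n−3) = 1/√8 = 0.353553
z-limits: 0.562730 ± 2.326·0.353553 = 0.562730 ± 0.822364 = [-0.259634, 1.385094]
ρ-limits: (tanh -0.259634, tanh 1.385094) = (-0.254, 0.882)

(-0.254, 0.882)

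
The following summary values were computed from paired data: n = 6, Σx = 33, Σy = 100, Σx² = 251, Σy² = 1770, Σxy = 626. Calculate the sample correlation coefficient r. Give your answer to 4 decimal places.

0.8968

Numerator: nΣxy − (Σx)(Σy) = 6·626 − (33)(100) = 456
Denominator: √[(nΣx²−(Σx)²)(nΣy²−(Σy)²)]
  nΣx²−(Σx)² = 6·251 − 1089 = 417;  nΣy²−(Σy)² = 6·1770 − 10000 = 620
  √(417·620) = √258540 = 508.4683
r = 456 / 508.4683 = 0.8968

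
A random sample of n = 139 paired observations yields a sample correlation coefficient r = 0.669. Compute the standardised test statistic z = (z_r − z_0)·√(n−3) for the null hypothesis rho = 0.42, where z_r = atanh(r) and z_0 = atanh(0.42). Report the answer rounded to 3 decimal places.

4.213

Fisher z: atanh(0.669) = 0.808931, atanh(0.42) = 0.447692
z = (z_r − z_0)·√(n−3) = (0.808931 − 0.447692)·√136 = 0.361239 · 11.661904 = 4.213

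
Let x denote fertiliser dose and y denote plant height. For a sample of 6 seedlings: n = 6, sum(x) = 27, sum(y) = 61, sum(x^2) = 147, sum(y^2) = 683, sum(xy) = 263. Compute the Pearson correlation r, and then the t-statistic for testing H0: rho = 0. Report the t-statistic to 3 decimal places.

-0.600

S_xy = nΣxy − ΣxΣy = 6·263 − 27·61 = 1578 − 1647 = -69
S_xx = nΣx² − (Σx)² = 6·147 − 27² = 882 − 729 = 153
S_yy = nΣy² − (Σy)² = 6·683 − 61² = 4098 − 3721 = 377
r = S_xy / √(S_xx·S_yy) = -69 / √(153·377) = -69 / √57681 = -69 / 240.1687 = -0.2873
t = r·√(n−2)/√(1−r²) = -0.2873·√4 / √(1−0.082541) = -0.574600 / 0.957841 = -0.600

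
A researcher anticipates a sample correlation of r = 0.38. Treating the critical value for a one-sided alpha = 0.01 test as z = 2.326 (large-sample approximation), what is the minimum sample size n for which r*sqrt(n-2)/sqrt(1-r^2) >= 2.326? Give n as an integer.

35

Need r·√(n−2)/√(1−r²) ≥ 2.326
√(n−2) ≥ 2.326·√(1−0.1444) / 0.38 = 2.326·0.924986 / 0.38 = 5.6619
n−2 ≥ 32.0571  ⇒  n ≥ 34.0571
Smallest integer n = 35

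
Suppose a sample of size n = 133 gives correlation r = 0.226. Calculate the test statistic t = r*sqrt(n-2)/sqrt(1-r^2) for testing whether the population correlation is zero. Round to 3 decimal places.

1 − r² = 1 − 0.051076 = 0.948924;  √(1−r²) = 0.974127
√(n−2) = √131 = 11.445523
t = r·√(n−2)/√(1−r²) = 0.226 · 11.445523 / 0.974127 = 2.655

2.655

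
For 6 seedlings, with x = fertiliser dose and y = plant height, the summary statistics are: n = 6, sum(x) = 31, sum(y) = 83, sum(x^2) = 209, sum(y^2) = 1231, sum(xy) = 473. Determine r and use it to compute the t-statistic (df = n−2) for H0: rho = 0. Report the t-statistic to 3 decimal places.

1.930

S_xy = nΣxy − ΣxΣy = 6·473 − 31·83 = 2838 − 2573 = 265
S_xx = nΣx² − (Σx)² = 6·209 − 31² = 1254 − 961 = 293
S_yy = nΣy² − (Σy)² = 6·1231 − 83² = 7386 − 6889 = 497
r = S_xy / √(S_xx·S_yy) = 265 / √(293·497) = 265 / √145621 = 265 / 381.6032 = 0.6944
t = r·√(n−2)/√(1−r²) = 0.6944·√4 / √(1−0.482191) = 1.388800 / 0.719589 = 1.930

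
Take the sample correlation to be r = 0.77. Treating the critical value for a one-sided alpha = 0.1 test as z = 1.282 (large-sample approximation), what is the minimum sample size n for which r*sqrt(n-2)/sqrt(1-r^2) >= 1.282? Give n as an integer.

r√(n−2)/√(1−r²) ≥ 1.282  ⇔  n−2 ≥ (1.282)²·(1−r²)/r²
(1−r²)/r² = (1−0.5929)/0.5929 = 0.6866
n ≥ 2 + 1.643524·0.6866 = 2 + 1.1284 = 3.1284
⌈3.1284⌉ = 4

4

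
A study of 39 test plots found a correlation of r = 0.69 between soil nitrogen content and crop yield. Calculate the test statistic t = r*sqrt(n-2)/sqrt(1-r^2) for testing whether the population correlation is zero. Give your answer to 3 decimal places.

1 − r² = 1 − 0.4761 = 0.5239;  √(1−r²) = 0.723809
√(n−2) = √37 = 6.082763
t = r·√(n−2)/√(1−r²) = 0.69 · 6.082763 / 0.723809 = 5.799

5.799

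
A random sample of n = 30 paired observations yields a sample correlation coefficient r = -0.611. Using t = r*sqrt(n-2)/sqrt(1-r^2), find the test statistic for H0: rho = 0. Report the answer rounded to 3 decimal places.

-4.084

1 − r² = 1 − 0.373321 = 0.626679;  √(1−r²) = 0.791631
√(n−2) = √28 = 5.291503
t = r·√(n−2)/√(1−r²) = -0.611 · 5.291503 / 0.791631 = -4.084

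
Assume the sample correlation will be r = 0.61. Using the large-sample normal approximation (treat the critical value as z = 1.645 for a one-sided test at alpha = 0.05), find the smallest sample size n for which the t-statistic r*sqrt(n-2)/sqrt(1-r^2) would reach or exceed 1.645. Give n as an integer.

7

r√(n−2)/√(1−r²) ≥ 1.645  ⇔  n−2 ≥ (1.645)²·(1−r²)/r²
(1−r²)/r² = (1−0.3721)/0.3721 = 1.6874
n ≥ 2 + 2.706025·1.6874 = 2 + 4.5661 = 6.5661
⌈6.5661⌉ = 7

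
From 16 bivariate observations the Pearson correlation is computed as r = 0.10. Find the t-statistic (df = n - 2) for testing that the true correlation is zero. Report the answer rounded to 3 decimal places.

0.376

1 − r² = 1 − 0.0100 = 0.9900;  √(1−r²) = 0.994987
√(n−2) = √14 = 3.741657
t = r·√(n−2)/√(1−r²) = 0.10 · 3.741657 / 0.994987 = 0.376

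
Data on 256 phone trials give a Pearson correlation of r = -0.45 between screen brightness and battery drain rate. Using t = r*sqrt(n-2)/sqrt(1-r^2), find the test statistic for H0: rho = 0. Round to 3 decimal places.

-8.031

1 − r² = 1 − 0.2025 = 0.7975;  √(1−r²) = 0.893029
√(n−2) = √254 = 15.937377
t = r·√(n−2)/√(1−r²) = -0.45 · 15.937377 / 0.893029 = -8.031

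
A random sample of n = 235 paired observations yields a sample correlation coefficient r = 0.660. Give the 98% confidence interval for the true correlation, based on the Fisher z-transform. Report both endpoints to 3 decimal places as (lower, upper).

z_r = atanh(0.660) = 0.792814;  SE = 1/√(n−3) = 1/√232 = 0.065653
z-limits: 0.792814 ± 2.326·0.065653 = 0.792814 ± 0.152709 = [0.640105, 0.945523]
ρ-limits: (tanh 0.640105, tanh 0.945523) = (0.565, 0.738)

(0.565, 0.738)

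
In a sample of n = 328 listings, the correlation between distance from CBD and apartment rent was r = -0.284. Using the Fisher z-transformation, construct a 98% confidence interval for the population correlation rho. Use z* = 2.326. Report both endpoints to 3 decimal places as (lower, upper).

(-0.398, -0.162)

z_r = atanh(-0.284) = -0.292028;  SE = 1/√(n−3) = 1/√325 = 0.055470
z-limits: -0.292028 ± 2.326·0.055470 = -0.292028 ± 0.129023 = [-0.421051, -0.163005]
ρ-limits: (tanh -0.421051, tanh -0.163005) = (-0.398, -0.162)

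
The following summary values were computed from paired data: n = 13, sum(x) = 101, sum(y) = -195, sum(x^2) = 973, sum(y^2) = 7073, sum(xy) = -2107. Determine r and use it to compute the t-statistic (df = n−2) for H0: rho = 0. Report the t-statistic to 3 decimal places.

-2.992

S_xy = nΣxy − ΣxΣy = 13·(-2107) − 101·(-195) = -27391 − (-19695) = -7696
S_xx = nΣx² − (Σx)² = 13·973 − 101² = 12649 − 10201 = 2448
S_yy = nΣy² − (Σy)² = 13·7073 − (-195)² = 91949 − 38025 = 53924
r = S_xy / √(S_xx·S_yy) = -7696 / √(2448·53924) = -7696 / √132005952 = -7696 / 11489.3843 = -0.6698
t = r·√(n−2)/√(1−r²) = -0.6698·√11 / √(1−0.448632) = -2.221475 / 0.742542 = -2.992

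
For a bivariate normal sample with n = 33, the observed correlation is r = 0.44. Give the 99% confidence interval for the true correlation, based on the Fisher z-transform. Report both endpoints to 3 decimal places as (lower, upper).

(0.002, 0.736)

Fisher z: z_r = atanh(r) = ½·ln((1+0.44)/(1−0.44)) = 0.472231
SE(z) = 1/√(n−3) = 1/√30 = 0.182574
99% ⇒ z* = 2.576; margin = 2.576·0.182574 = 0.470311
CI on z-scale: (0.001920, 0.942542)
Back-transform: tanh(0.001920) = 0.001920, tanh(0.942542) = 0.736388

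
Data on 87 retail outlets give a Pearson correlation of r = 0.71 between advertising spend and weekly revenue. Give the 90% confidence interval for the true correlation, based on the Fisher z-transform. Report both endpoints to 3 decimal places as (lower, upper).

(0.609, 0.788)

Fisher z: z_r = atanh(r) = ½·ln((1+0.71)/(1−0.71)) = 0.887184
SE(z) = 1/√(n−3) = 1/√84 = 0.109109
90% ⇒ z* = 1.645; margin = 1.645·0.109109 = 0.179484
CI on z-scale: (0.707700, 1.066668)
Back-transform: tanh(0.707700) = 0.609233, tanh(1.066668) = 0.788203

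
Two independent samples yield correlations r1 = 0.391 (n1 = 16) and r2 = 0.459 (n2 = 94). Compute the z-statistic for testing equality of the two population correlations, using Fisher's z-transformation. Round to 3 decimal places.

Fisher z-transforms: z1 = atanh(0.391) = 0.412980, z2 = atanh(0.459) = 0.496044; difference d = -0.083064
Var(d) = 1/13 + 1/91 = 0.0769231 + 0.0109890 = 0.0879121
z = d/√Var(d) = -0.083064 / √0.0879121 = -0.083064 / 0.296500 = -0.280

-0.280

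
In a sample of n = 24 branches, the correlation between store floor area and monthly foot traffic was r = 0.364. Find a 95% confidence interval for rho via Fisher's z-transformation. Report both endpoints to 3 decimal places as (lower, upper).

z_r = atanh(0.364) = 0.381489;  SE = 1/√(n−3) = 1/√21 = 0.218218
z-limits: 0.381489 ± 1.960·0.218218 = 0.381489 ± 0.427707 = [-0.046218, 0.809196]
ρ-limits: (tanh -0.046218, tanh 0.809196) = (-0.046, 0.669)

(-0.046, 0.669)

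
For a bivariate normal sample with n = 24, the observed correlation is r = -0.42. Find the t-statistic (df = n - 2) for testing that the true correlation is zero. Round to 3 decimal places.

1 − r² = 1 − 0.1764 = 0.8236;  √(1−r²) = 0.907524
√(n−2) = √22 = 4.690416
t = r·√(n−2)/√(1−r²) = -0.42 · 4.690416 / 0.907524 = -2.171

-2.171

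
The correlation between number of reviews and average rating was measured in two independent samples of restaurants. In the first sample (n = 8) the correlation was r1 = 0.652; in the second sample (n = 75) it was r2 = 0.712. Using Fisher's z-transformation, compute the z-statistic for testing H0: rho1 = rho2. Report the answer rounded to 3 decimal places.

z1 = atanh(0.652) = 0.778770,  z2 = atanh(0.712) = 0.891229
SE = √(1/(n1−3) + 1/(n2−3)) = √(1/5 + 1/72) = √(0.2000000 + 0.0138889) = √0.2138889 = 0.462481
z = (z1 − z2)/SE = (0.778770 − 0.891229) / 0.462481 = -0.112459 / 0.462481 = -0.243

-0.243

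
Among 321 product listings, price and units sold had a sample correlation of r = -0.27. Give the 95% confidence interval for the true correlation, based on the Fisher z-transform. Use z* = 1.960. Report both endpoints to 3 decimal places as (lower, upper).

Fisher z: z_r = atanh(r) = ½·ln((1+(-0.27))/(1−(-0.27))) = -0.276864
SE(z) = 1/√(n−3) = 1/√318 = 0.056077
95% ⇒ z* = 1.960; margin = 1.960·0.056077 = 0.109911
CI on z-scale: (-0.386775, -0.166953)
Back-transform: tanh(-0.386775) = -0.368577, tanh(-0.166953) = -0.165419

(-0.369, -0.165)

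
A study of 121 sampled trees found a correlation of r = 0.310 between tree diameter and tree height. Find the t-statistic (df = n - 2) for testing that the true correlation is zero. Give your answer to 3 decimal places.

t = r·√(n−2) / √(1−r²) with r = 0.310, n = 121
  = 0.310·√119 / √(1 − 0.096100)
  = 0.310·10.908712 / 0.950737
  = 3.381701 / 0.950737 = 3.557

3.557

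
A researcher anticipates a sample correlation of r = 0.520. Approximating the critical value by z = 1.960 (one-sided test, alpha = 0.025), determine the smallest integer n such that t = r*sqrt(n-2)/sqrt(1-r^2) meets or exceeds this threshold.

Need r·√(n−2)/√(1−r²) ≥ 1.960
√(n−2) ≥ 1.960·√(1−0.270400) / 0.520 = 1.960·0.854166 / 0.520 = 3.2195
n−2 ≥ 10.3652  ⇒  n ≥ 12.3652
Smallest integer n = 13

13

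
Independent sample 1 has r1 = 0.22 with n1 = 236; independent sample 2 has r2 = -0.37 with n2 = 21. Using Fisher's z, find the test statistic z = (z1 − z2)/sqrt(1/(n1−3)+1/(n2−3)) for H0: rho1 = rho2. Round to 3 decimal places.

z1 = atanh(0.22) = 0.223656,  z2 = atanh(-0.37) = -0.388423
SE = √(1/(n1−3) + 1/(n2−3)) = √(1/233 + 1/18) = √(0.0042918 + 0.0555556) = √0.0598474 = 0.244637
z = (z1 − z2)/SE = (0.223656 − (-0.388423)) / 0.244637 = 0.612079 / 0.244637 = 2.502

2.502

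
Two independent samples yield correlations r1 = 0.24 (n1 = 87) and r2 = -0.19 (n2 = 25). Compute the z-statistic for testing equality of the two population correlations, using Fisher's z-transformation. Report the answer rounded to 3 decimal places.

1.825

z1 = atanh(0.24) = 0.244774,  z2 = atanh(-0.19) = -0.192337
SE = √(1/(n1−3) + 1/(n2−3)) = √(1/84 + 1/22) = √(0.0119048 + 0.0454545) = √0.0573593 = 0.239498
z = (z1 − z2)/SE = (0.244774 − (-0.192337)) / 0.239498 = 0.437111 / 0.239498 = 1.825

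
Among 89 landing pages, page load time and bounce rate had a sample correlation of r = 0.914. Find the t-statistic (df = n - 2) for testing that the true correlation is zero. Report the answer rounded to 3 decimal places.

21.013

1 − r² = 1 − 0.835396 = 0.164604;  √(1−r²) = 0.405714
√(n−2) = √87 = 9.327379
t = r·√(n−2)/√(1−r²) = 0.914 · 9.327379 / 0.405714 = 21.013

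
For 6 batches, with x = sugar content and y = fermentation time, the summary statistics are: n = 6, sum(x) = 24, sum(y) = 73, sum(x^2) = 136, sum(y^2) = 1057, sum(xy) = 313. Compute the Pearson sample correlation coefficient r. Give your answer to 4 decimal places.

Numerator: nΣxy − (Σx)(Σy) = 6·313 − (24)(73) = 126
Denominator: √[(nΣx²−(Σx)²)(nΣy²−(Σy)²)]
  nΣx²−(Σx)² = 6·136 − 576 = 240;  nΣy²−(Σy)² = 6·1057 − 5329 = 1013
  √(240·1013) = √243120 = 493.0720
r = 126 / 493.0720 = 0.2555

0.2555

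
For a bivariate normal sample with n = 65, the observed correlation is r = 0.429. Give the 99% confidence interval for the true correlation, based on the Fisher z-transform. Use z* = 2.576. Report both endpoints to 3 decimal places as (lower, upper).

(0.131, 0.656)

Fisher z: z_r = atanh(r) = ½·ln((1+0.429)/(1−0.429)) = 0.458670
SE(z) = 1/√(n−3) = 1/√62 = 0.127000
99% ⇒ z* = 2.576; margin = 2.576·0.127000 = 0.327152
CI on z-scale: (0.131518, 0.785822)
Back-transform: tanh(0.131518) = 0.130765, tanh(0.785822) = 0.656036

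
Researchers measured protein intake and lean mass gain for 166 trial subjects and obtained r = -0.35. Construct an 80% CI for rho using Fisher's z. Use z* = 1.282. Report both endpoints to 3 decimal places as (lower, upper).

(-0.435, -0.259)

Fisher z: z_r = atanh(r) = ½·ln((1+(-0.35))/(1−(-0.35))) = -0.365444
SE(z) = 1/√(n−3) = 1/√163 = 0.078326
80% ⇒ z* = 1.282; margin = 1.282·0.078326 = 0.100414
CI on z-scale: (-0.465858, -0.265030)
Back-transform: tanh(-0.465858) = -0.434847, tanh(-0.265030) = -0.258994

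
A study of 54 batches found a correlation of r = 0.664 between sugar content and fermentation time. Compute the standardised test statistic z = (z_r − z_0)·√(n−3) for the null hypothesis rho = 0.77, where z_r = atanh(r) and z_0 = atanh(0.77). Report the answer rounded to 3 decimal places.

-1.574

Fisher z: atanh(0.664) = 0.799934, atanh(0.77) = 1.020328
z = (z_r − z_0)·√(n−3) = (0.799934 − 1.020328)·√51 = -0.220394 · 7.141428 = -1.574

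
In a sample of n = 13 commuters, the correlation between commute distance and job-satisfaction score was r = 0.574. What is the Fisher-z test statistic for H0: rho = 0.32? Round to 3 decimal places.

z_r = atanh(0.574) = 0.653468,  z_0 = atanh(0.32) = 0.331647
SE = 1/√(n−3) = 1/√10 = 0.316228
z = (z_r − z_0)/SE = (0.653468 − 0.331647) / 0.316228 = 0.321821 / 0.316228 = 1.018

1.018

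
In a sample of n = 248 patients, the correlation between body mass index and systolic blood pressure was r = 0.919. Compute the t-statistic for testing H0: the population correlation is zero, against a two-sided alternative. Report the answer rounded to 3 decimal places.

1 − r² = 1 − 0.844561 = 0.155439;  √(1−r²) = 0.394258
√(n−2) = √246 = 15.684387
t = r·√(n−2)/√(1−r²) = 0.919 · 15.684387 / 0.394258 = 36.560

36.560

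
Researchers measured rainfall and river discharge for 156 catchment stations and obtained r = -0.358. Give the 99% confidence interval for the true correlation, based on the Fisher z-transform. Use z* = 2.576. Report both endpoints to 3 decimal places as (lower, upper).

Fisher z: z_r = atanh(r) = ½·ln((1+(-0.358))/(1−(-0.358))) = -0.374590
SE(z) = 1/√(n−3) = 1/√153 = 0.080845
99% ⇒ z* = 2.576; margin = 2.576·0.080845 = 0.208257
CI on z-scale: (-0.582847, -0.166333)
Back-transform: tanh(-0.582847) = -0.524732, tanh(-0.166333) = -0.164816

(-0.525, -0.165)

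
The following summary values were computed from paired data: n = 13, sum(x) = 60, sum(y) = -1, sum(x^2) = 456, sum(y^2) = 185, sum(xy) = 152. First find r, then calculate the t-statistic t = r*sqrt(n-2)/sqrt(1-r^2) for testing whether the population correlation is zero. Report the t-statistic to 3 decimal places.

S_xy = nΣxy − ΣxΣy = 13·152 − 60·(-1) = 1976 − (-60) = 2036
S_xx = nΣx² − (Σx)² = 13·456 − 60² = 5928 − 3600 = 2328
S_yy = nΣy² − (Σy)² = 13·185 − (-1)² = 2405 − 1 = 2404
r = S_xy / √(S_xx·S_yy) = 2036 / √(2328·2404) = 2036 / √5596512 = 2036 / 2365.6948 = 0.8606
t = r·√(n−2)/√(1−r²) = 0.8606·√11 / √(1−0.740632) = 2.854287 / 0.509282 = 5.605

5.605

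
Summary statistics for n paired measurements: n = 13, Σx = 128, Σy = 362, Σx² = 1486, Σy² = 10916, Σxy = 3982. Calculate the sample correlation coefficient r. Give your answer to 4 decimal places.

Numerator: nΣxy − (Σx)(Σy) = 13·3982 − (128)(362) = 5430
Denominator: √[(nΣx²−(Σx)²)(nΣy²−(Σy)²)]
  nΣx²−(Σx)² = 13·1486 − 16384 = 2934;  nΣy²−(Σy)² = 13·10916 − 131044 = 10864
  √(2934·10864) = √31874976 = 5645.7928
r = 5430 / 5645.7928 = 0.9618

0.9618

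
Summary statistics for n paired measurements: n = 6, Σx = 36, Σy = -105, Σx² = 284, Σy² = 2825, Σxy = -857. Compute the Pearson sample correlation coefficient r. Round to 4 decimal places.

S_xy = nΣxy − ΣxΣy = 6·(-857) − 36·(-105) = -5142 − (-3780) = -1362
S_xx = nΣx² − (Σx)² = 6·284 − 36² = 1704 − 1296 = 408
S_yy = nΣy² − (Σy)² = 6·2825 − (-105)² = 16950 − 11025 = 5925
r = S_xy / √(S_xx·S_yy) = -1362 / √(408·5925) = -1362 / √2417400 = -1362 / 1554.7990 = -0.8760

-0.8760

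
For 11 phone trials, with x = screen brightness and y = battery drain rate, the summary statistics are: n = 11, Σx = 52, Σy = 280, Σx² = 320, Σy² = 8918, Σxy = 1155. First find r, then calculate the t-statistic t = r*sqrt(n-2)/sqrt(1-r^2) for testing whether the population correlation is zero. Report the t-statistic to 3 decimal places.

-1.566

S_xy = nΣxy − ΣxΣy = 11·1155 − 52·280 = 12705 − 14560 = -1855
S_xx = nΣx² − (Σx)² = 11·320 − 52² = 3520 − 2704 = 816
S_yy = nΣy² − (Σy)² = 11·8918 − 280² = 98098 − 78400 = 19698
r = S_xy / √(S_xx·S_yy) = -1855 / √(816·19698) = -1855 / √16073568 = -1855 / 4009.1855 = -0.4627
t = r·√(n−2)/√(1−r²) = -0.4627·√9 / √(1−0.214091) = -1.388100 / 0.886515 = -1.566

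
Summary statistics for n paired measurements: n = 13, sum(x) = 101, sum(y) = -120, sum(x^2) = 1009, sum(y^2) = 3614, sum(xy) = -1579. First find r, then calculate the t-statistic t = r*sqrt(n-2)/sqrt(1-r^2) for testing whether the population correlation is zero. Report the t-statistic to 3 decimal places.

-5.653

Numerator: nΣxy − (Σx)(Σy) = 13·(-1579) − (101)(-120) = -8407
Denominator: √[(nΣx²−(Σx)²)(nΣy²−(Σy)²)]
  nΣx²−(Σx)² = 13·1009 − 10201 = 2916;  nΣy²−(Σy)² = 13·3614 − 14400 = 32582
  √(2916·32582) = √95009112 = 9747.2618
r = -8407 / 9747.2618 = -0.8625
t = r·√(n−2)/√(1−r²) = -0.8625·√11 / √(1−0.743906) = -2.860589 / 0.506057 = -5.653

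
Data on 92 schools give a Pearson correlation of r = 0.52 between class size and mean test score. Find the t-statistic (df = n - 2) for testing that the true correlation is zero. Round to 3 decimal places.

5.775

1 − r² = 1 − 0.2704 = 0.7296;  √(1−r²) = 0.854166
√(n−2) = √90 = 9.486833
t = r·√(n−2)/√(1−r²) = 0.52 · 9.486833 / 0.854166 = 5.775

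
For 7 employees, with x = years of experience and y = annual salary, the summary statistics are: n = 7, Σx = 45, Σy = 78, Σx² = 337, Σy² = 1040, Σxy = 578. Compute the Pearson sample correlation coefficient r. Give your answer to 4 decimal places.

0.8481

Numerator: nΣxy − (Σx)(Σy) = 7·578 − (45)(78) = 536
Denominator: √[(nΣx²−(Σx)²)(nΣy²−(Σy)²)]
  nΣx²−(Σx)² = 7·337 − 2025 = 334;  nΣy²−(Σy)² = 7·1040 − 6084 = 1196
  √(334·1196) = √399464 = 632.0316
r = 536 / 632.0316 = 0.8481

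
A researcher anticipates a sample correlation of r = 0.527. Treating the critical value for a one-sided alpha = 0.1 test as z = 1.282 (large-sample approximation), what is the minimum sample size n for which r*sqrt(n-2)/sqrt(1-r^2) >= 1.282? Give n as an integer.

r√(n−2)/√(1−r²) ≥ 1.282  ⇔  n−2 ≥ (1.282)²·(1−r²)/r²
(1−r²)/r² = (1−0.277729)/0.277729 = 2.6006
n ≥ 2 + 1.643524·2.6006 = 2 + 4.2741 = 6.2741
⌈6.2741⌉ = 7

7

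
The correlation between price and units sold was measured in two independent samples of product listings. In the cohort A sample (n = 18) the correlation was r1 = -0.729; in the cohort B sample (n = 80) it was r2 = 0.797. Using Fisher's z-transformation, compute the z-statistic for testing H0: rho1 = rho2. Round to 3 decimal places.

z1 = atanh(-0.729) = -0.926590,  z2 = atanh(0.797) = 1.090334
SE = √(1/(n1−3) + 1/(n2−3)) = √(1/15 + 1/77) = √(0.0666667 + 0.0129870) = √0.0796537 = 0.282230
z = (z1 − z2)/SE = (-0.926590 − 1.090334) / 0.282230 = -2.016924 / 0.282230 = -7.146

-7.146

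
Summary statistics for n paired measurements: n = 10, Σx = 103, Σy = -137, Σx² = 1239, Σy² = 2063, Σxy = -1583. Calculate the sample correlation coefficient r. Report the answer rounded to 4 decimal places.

-0.9442

Numerator: nΣxy − (Σx)(Σy) = 10·(-1583) − (103)(-137) = -1719
Denominator: √[(nΣx²−(Σx)²)(nΣy²−(Σy)²)]
  nΣx²−(Σx)² = 10·1239 − 10609 = 1781;  nΣy²−(Σy)² = 10·2063 − 18769 = 1861
  √(1781·1861) = √3314441 = 1820.5606
r = -1719 / 1820.5606 = -0.9442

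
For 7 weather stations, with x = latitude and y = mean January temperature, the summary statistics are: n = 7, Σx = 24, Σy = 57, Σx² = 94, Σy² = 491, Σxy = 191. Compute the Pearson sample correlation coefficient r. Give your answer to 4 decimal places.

-0.2497

S_xy = nΣxy − ΣxΣy = 7·191 − 24·57 = 1337 − 1368 = -31
S_xx = nΣx² − (Σx)² = 7·94 − 24² = 658 − 576 = 82
S_yy = nΣy² − (Σy)² = 7·491 − 57² = 3437 − 3249 = 188
r = S_xy / √(S_xx·S_yy) = -31 / √(82·188) = -31 / √15416 = -31 / 124.1612 = -0.2497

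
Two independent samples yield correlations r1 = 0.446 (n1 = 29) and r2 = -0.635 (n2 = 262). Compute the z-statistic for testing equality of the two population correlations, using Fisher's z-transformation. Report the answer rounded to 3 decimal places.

5.976

Fisher z-transforms: z1 = atanh(0.446) = 0.479696, z2 = atanh(-0.635) = -0.749750; difference d = 1.229446
Var(d) = 1/26 + 1/259 = 0.0384615 + 0.0038610 = 0.0423225
z = d/√Var(d) = 1.229446 / √0.0423225 = 1.229446 / 0.205724 = 5.976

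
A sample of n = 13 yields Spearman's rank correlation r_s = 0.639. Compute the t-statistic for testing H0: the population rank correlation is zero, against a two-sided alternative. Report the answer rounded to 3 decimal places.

1 − r_s² = 1 − 0.408321 = 0.591679;  √(1−r_s²) = 0.769207
√(n−2) = √11 = 3.316625
t = r_s·√(n−2)/√(1−r_s²) = 0.639 · 3.316625 / 0.769207 = 2.755

2.755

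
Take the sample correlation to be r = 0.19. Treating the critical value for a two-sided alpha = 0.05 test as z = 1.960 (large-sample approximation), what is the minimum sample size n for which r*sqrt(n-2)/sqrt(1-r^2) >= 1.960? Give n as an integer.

105

Need r·√(n−2)/√(1−r²) ≥ 1.960
√(n−2) ≥ 1.960·√(1−0.0361) / 0.19 = 1.960·0.981784 / 0.19 = 10.1279
n−2 ≥ 102.5744  ⇒  n ≥ 104.5744
Smallest integer n = 105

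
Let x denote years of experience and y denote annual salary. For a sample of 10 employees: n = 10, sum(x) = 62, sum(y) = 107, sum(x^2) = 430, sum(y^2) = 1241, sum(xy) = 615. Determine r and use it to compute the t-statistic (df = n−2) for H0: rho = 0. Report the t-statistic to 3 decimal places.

-3.031

S_xy = nΣxy − ΣxΣy = 10·615 − 62·107 = 6150 − 6634 = -484
S_xx = nΣx² − (Σx)² = 10·430 − 62² = 4300 − 3844 = 456
S_yy = nΣy² − (Σy)² = 10·1241 − 107² = 12410 − 11449 = 961
r = S_xy / √(S_xx·S_yy) = -484 / √(456·961) = -484 / √438216 = -484 / 661.9789 = -0.7311
t = r·√(n−2)/√(1−r²) = -0.7311·√8 / √(1−0.534507) = -2.067863 / 0.682270 = -3.031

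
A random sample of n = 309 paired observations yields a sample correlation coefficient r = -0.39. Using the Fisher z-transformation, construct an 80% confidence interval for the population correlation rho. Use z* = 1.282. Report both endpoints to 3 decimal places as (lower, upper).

z_r = atanh(-0.39) = -0.411800;  SE = 1/√(n−3) = 1/√306 = 0.057166
z-limits: -0.411800 ± 1.282·0.057166 = -0.411800 ± 0.073287 = [-0.485087, -0.338513]
ρ-limits: (tanh -0.485087, tanh -0.338513) = (-0.450, -0.326)

(-0.450, -0.326)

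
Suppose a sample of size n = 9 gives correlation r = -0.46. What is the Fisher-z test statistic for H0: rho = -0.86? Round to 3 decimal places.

Fisher z: atanh(-0.46) = -0.497311, atanh(-0.86) = -1.293345
z = (z_r − z_0)·√(n−3) = (-0.497311 − (-1.293345))·√6 = 0.796034 · 2.449490 = 1.950

1.950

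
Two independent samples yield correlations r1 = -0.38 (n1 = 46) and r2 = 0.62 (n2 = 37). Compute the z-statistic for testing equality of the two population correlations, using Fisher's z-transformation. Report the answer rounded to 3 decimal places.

-4.902

z1 = atanh(-0.38) = -0.400060,  z2 = atanh(0.62) = 0.725005
SE = √(1/(n1−3) + 1/(n2−3)) = √(1/43 + 1/34) = √(0.0232558 + 0.0294118) = √0.0526676 = 0.229494
z = (z1 − z2)/SE = (-0.400060 − 0.725005) / 0.229494 = -1.125065 / 0.229494 = -4.902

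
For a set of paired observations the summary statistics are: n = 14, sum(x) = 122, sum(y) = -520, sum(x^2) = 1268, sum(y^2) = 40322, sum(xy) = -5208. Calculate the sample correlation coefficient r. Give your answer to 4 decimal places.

-0.3261

S_xy = nΣxy − ΣxΣy = 14·(-5208) − 122·(-520) = -72912 − (-63440) = -9472
S_xx = nΣx² − (Σx)² = 14·1268 − 122² = 17752 − 14884 = 2868
S_yy = nΣy² − (Σy)² = 14·40322 − (-520)² = 564508 − 270400 = 294108
r = S_xy / √(S_xx·S_yy) = -9472 / √(2868·294108) = -9472 / √843501744 = -9472 / 29043.1015 = -0.3261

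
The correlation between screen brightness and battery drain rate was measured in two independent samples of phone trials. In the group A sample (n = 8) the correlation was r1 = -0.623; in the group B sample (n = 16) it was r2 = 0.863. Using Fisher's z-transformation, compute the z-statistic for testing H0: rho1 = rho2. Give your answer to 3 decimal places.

-3.867

z1 = atanh(-0.623) = -0.729893,  z2 = atanh(0.863) = 1.304981
SE = √(1/(n1−3) + 1/(n2−3)) = √(1/5 + 1/13) = √(0.2000000 + 0.0769231) = √0.2769231 = 0.526235
z = (z1 − z2)/SE = (-0.729893 − 1.304981) / 0.526235 = -2.034874 / 0.526235 = -3.867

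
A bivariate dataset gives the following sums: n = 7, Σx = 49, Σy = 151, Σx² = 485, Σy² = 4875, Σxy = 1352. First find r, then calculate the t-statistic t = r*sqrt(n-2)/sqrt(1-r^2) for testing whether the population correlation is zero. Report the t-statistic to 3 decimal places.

1.746

Numerator: nΣxy − (Σx)(Σy) = 7·1352 − (49)(151) = 2065
Denominator: √[(nΣx²−(Σx)²)(nΣy²−(Σy)²)]
  nΣx²−(Σx)² = 7·485 − 2401 = 994;  nΣy²−(Σy)² = 7·4875 − 22801 = 11324
  √(994·11324) = √11256056 = 3355.0046
r = 2065 / 3355.0046 = 0.6155
t = r·√(n−2)/√(1−r²) = 0.6155·√5 / √(1−0.378840) = 1.376300 / 0.788137 = 1.746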